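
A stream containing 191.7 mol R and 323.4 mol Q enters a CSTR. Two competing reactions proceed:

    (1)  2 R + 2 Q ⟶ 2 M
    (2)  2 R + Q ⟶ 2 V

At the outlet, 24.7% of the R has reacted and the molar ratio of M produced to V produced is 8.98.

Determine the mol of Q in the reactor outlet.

278 mol

Conversion of R: R consumed = 0.247 × 191.7 = 47.35 mol = 2ξ₁ + 2ξ₂.
Selectivity: 2ξ₁ / (2ξ₂) = 8.98 → ξ₁ = 8.98 ξ₂.
Substitute: (2·8.98 + 2) ξ₂ = 47.35 → ξ₂ = 2.372 mol, ξ₁ = 21.3 mol.
Outlet amounts (n = n₀ + Σ ν·ξ):
  R: 191.7 − 2(21.3) − 2(2.372) = 144.4
  Q: 323.4 − 2(21.3) − 1(2.372) = 278.4
  M: 0 + 2(21.3) = 42.61
  V: 0 + 2(2.372) = 4.744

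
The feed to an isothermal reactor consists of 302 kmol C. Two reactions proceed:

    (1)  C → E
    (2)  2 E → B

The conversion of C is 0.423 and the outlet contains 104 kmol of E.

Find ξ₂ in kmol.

ξ₂ = 11.9 kmol

Conversion of C: C consumed = 1ξ₁ = 0.423 × 302 → ξ₁ = 127.7 kmol.
E balance: n_E = 0 + 1ξ₁ − 2ξ₂ = 104 → ξ₂ = (1·127.7 − 104)/2 = 11.87 kmol.
Outlet amounts (n = n₀ + Σ ν·ξ):
  C: 302 − 1(127.7) = 174.3
  E: 0 + 1(127.7) − 2(11.87) = 104
  B: 0 + 1(11.87) = 11.87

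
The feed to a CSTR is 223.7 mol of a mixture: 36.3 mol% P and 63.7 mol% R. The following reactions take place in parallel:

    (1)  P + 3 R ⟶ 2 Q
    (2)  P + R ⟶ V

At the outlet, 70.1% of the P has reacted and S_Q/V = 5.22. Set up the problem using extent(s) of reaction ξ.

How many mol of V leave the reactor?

15.8 mol

Conversion of P: P consumed = 0.701 × 81.2 = 56.92 mol = 1ξ₁ + 1ξ₂.
Selectivity: 2ξ₁ / (1ξ₂) = 5.22 → ξ₁ = 2.61 ξ₂.
Substitute: (1·2.61 + 1) ξ₂ = 56.92 → ξ₂ = 15.77 mol, ξ₁ = 41.16 mol.
Outlet amounts (n = n₀ + Σ ν·ξ):
  P: 81.2 − 1(41.16) − 1(15.77) = 24.28
  R: 142.5 − 3(41.16) − 1(15.77) = 3.263
  Q: 0 + 2(41.16) = 82.31
  V: 0 + 1(15.77) = 15.77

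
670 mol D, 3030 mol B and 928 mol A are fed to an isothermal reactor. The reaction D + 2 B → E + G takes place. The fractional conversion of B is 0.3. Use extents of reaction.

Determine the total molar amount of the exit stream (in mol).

4170 mol

B reacted = 0.3 × 3030 = 909 mol; ν_B = −2, so ξ = 909/2 = 454.5 mol.
Outlet amounts (n = n₀ + ν ξ):
  D: 670 − 1(454.5) = 215.5
  B: 3030 − 2(454.5) = 2121
  E: 0 + 1(454.5) = 454.5
  G: 0 + 1(454.5) = 454.5
  A: 928 (inert)
Total out = 215.5 + 2121 + 454.5 + 454.5 + 928 = 4174 mol.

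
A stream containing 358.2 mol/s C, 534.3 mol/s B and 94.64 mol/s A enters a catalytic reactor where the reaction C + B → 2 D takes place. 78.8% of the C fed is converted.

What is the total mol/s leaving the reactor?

987 mol/s

C reacted = 0.788 × 358.2 = 282.3 mol/s; ν_C = −1, so ξ = 282.3/1 = 282.3 mol/s.
Outlet amounts (n = n₀ + ν ξ):
  C: 358.2 − 1(282.3) = 75.94
  B: 534.3 − 1(282.3) = 252
  D: 0 + 2(282.3) = 564.5
  A: 94.64 (inert)
Total out = 75.94 + 252 + 564.5 + 94.64 = 987.1 mol/s.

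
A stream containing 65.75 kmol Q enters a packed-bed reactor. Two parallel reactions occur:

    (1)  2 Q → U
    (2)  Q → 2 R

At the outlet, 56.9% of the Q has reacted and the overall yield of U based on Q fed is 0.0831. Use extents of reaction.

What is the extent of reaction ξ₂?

ξ₂ = 26.5 kmol

Yield of U: 1ξ₁ / 65.75 = 0.0831 → ξ₁ = 5.464 kmol.
Conversion of Q: 2ξ₁ + 1ξ₂ = 0.569 × 65.75 = 37.41 → ξ₂ = 26.48 kmol.
Outlet amounts (n = n₀ + Σ ν·ξ):
  Q: 65.75 − 2(5.464) − 1(26.48) = 28.34
  U: 0 + 1(5.464) = 5.464
  R: 0 + 2(26.48) = 52.97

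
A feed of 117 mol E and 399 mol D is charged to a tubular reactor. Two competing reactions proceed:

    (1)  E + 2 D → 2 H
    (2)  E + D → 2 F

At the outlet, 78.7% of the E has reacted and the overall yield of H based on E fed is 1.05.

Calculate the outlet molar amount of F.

61.3 mol

Yield of H: 2ξ₁ / 117 = 1.05 → ξ₁ = 61.43 mol.
Conversion of E: 1ξ₁ + 1ξ₂ = 0.787 × 117 = 92.08 → ξ₂ = 30.65 mol.
Outlet amounts (n = n₀ + Σ ν·ξ):
  E: 117 − 1(61.43) − 1(30.65) = 24.92
  D: 399 − 2(61.43) − 1(30.65) = 245.5
  H: 0 + 2(61.43) = 122.9
  F: 0 + 2(30.65) = 61.31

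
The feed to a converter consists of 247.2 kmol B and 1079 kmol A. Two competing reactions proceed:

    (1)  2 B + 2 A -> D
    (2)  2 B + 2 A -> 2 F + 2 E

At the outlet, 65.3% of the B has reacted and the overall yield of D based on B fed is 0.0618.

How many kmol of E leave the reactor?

Yield of D: 1ξ₁ / 247.2 = 0.0618 → ξ₁ = 15.28 kmol.
Conversion of B: 2ξ₁ + 2ξ₂ = 0.653 × 247.2 = 161.4 → ξ₂ = 65.43 kmol.
Outlet amounts (n = n₀ + Σ ν·ξ):
  B: 247.2 − 2(15.28) − 2(65.43) = 85.78
  A: 1079 − 2(15.28) − 2(65.43) = 917.6
  D: 0 + 1(15.28) = 15.28
  F: 0 + 2(65.43) = 130.9
  E: 0 + 2(65.43) = 130.9

131 kmol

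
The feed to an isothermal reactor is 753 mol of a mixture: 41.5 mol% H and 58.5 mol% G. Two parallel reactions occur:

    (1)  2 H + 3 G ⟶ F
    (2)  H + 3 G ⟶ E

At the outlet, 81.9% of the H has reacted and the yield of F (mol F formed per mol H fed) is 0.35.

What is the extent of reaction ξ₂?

ξ₂ = 37.2 mol

Yield of F: 1ξ₁ / 312.5 = 0.35 → ξ₁ = 109.4 mol.
Conversion of H: 2ξ₁ + 1ξ₂ = 0.819 × 312.5 = 255.9 → ξ₂ = 37.19 mol.
Outlet amounts (n = n₀ + Σ ν·ξ):
  H: 312.5 − 2(109.4) − 1(37.19) = 56.56
  G: 440.5 − 3(109.4) − 3(37.19) = 0.8245
  F: 0 + 1(109.4) = 109.4
  E: 0 + 1(37.19) = 37.19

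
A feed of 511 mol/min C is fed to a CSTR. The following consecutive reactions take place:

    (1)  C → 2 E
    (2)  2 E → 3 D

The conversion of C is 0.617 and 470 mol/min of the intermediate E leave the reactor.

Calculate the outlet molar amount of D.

Conversion of C: C consumed = 1ξ₁ = 0.617 × 511 → ξ₁ = 315.3 mol/min.
E balance: n_E = 0 + 2ξ₁ − 2ξ₂ = 470 → ξ₂ = (2·315.3 − 470)/2 = 80.29 mol/min.
Outlet amounts (n = n₀ + Σ ν·ξ):
  C: 511 − 1(315.3) = 195.7
  E: 0 + 2(315.3) − 2(80.29) = 470
  D: 0 + 3(80.29) = 240.9

241 mol/min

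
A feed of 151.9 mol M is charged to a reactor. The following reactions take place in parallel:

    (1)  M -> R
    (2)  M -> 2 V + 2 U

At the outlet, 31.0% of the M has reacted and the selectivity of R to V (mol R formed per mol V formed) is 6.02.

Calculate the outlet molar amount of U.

7.22 mol

Conversion of M: M consumed = 0.31 × 151.9 = 47.09 mol = 1ξ₁ + 1ξ₂.
Selectivity: 1ξ₁ / (2ξ₂) = 6.02 → ξ₁ = 12.04 ξ₂.
Substitute: (1·12.04 + 1) ξ₂ = 47.09 → ξ₂ = 3.611 mol, ξ₁ = 43.48 mol.
Outlet amounts (n = n₀ + Σ ν·ξ):
  M: 151.9 − 1(43.48) − 1(3.611) = 104.8
  R: 0 + 1(43.48) = 43.48
  V: 0 + 2(3.611) = 7.222
  U: 0 + 2(3.611) = 7.222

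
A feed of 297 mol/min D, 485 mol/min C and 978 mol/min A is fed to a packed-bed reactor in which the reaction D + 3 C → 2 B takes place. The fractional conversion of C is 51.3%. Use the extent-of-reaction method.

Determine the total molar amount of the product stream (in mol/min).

1590 mol/min

C reacted = 0.513 × 485 = 248.8 mol/min; ν_C = −3, so ξ = 248.8/3 = 82.94 mol/min.
Outlet amounts (n = n₀ + ν ξ):
  D: 297 − 1(82.94) = 214.1
  C: 485 − 3(82.94) = 236.2
  B: 0 + 2(82.94) = 165.9
  A: 978 (inert)
Total out = 214.1 + 236.2 + 165.9 + 978 = 1594 mol/min.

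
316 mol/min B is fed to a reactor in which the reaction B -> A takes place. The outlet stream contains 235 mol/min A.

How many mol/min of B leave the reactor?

81 mol/min

For A: n = n₀ + 1ξ → 235 = 0 + 1ξ, giving ξ = 235 mol/min.
Outlet amounts (n = n₀ + ν ξ):
  B: 316 − 1(235) = 81
  A: 0 + 1(235) = 235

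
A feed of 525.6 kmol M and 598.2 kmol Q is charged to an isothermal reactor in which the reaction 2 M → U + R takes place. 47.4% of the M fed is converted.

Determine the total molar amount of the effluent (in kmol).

M reacted = 0.474 × 525.6 = 249.1 kmol; ν_M = −2, so ξ = 249.1/2 = 124.6 kmol.
Outlet amounts (n = n₀ + ν ξ):
  M: 525.6 − 2(124.6) = 276.5
  U: 0 + 1(124.6) = 124.6
  R: 0 + 1(124.6) = 124.6
  Q: 598.2 (inert)
Total out = 276.5 + 124.6 + 124.6 + 598.2 = 1124 kmol.

1120 kmol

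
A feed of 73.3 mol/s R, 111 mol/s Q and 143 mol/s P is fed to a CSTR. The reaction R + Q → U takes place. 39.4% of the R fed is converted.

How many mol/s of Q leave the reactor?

82.1 mol/s

R reacted = 0.394 × 73.3 = 28.88 mol/s; ν_R = −1, so ξ = 28.88/1 = 28.88 mol/s.
Outlet amounts (n = n₀ + ν ξ):
  R: 73.3 − 1(28.88) = 44.42
  Q: 111 − 1(28.88) = 82.12
  U: 0 + 1(28.88) = 28.88
  P: 143 (inert)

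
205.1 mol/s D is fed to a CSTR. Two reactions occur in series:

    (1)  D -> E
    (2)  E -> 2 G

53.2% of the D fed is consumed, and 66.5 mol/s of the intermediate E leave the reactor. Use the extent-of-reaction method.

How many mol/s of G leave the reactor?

85.2 mol/s

Conversion of D: D consumed = 1ξ₁ = 0.532 × 205.1 → ξ₁ = 109.1 mol/s.
E balance: n_E = 0 + 1ξ₁ − 1ξ₂ = 66.5 → ξ₂ = (1·109.1 − 66.5)/1 = 42.61 mol/s.
Outlet amounts (n = n₀ + Σ ν·ξ):
  D: 205.1 − 1(109.1) = 95.99
  E: 0 + 1(109.1) − 1(42.61) = 66.5
  G: 0 + 2(42.61) = 85.23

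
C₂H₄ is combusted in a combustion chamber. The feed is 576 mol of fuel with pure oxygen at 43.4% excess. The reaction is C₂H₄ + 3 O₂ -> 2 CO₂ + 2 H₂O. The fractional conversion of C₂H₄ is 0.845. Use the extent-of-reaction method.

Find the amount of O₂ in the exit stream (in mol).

Stoichiometric O₂ = 3 × 576 = 1728 mol; O₂ fed = 1728 × 1.434 = 2478 mol.
Fuel reacted = 0.845 × 576 → ξ = 486.7 mol.
Outlet (n = n₀ + ν ξ):
  C₂H₄: 576 − 1(486.7) = 89.28
  O₂: 2478 − 3(486.7) = 1018
  CO₂: 0 + 2(486.7) = 973.4
  H₂O: 0 + 2(486.7) = 973.4

1020 mol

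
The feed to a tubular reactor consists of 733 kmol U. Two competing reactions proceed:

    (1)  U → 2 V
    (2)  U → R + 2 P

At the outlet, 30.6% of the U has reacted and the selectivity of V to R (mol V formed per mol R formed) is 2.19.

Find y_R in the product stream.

Conversion of U: U consumed = 0.306 × 733 = 224.3 kmol = 1ξ₁ + 1ξ₂.
Selectivity: 2ξ₁ / (1ξ₂) = 2.19 → ξ₁ = 1.095 ξ₂.
Substitute: (1·1.095 + 1) ξ₂ = 224.3 → ξ₂ = 107.1 kmol, ξ₁ = 117.2 kmol.
Outlet amounts (n = n₀ + Σ ν·ξ):
  U: 733 − 1(117.2) − 1(107.1) = 508.7
  V: 0 + 2(117.2) = 234.5
  R: 0 + 1(107.1) = 107.1
  P: 0 + 2(107.1) = 214.1
Total out = 1064 kmol; y_R = 107.1 / 1064 = 0.1006.

0.101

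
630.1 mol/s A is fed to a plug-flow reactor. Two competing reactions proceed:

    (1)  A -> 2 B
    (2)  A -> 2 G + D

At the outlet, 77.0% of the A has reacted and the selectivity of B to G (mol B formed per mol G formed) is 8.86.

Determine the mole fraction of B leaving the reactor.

0.749

Conversion of A: A consumed = 0.77 × 630.1 = 485.2 mol/s = 1ξ₁ + 1ξ₂.
Selectivity: 2ξ₁ / (2ξ₂) = 8.86 → ξ₁ = 8.86 ξ₂.
Substitute: (1·8.86 + 1) ξ₂ = 485.2 → ξ₂ = 49.21 mol/s, ξ₁ = 436 mol/s.
Outlet amounts (n = n₀ + Σ ν·ξ):
  A: 630.1 − 1(436) − 1(49.21) = 144.9
  B: 0 + 2(436) = 871.9
  G: 0 + 2(49.21) = 98.41
  D: 0 + 1(49.21) = 49.21
Total out = 1164 mol/s; y_B = 871.9 / 1164 = 0.7488.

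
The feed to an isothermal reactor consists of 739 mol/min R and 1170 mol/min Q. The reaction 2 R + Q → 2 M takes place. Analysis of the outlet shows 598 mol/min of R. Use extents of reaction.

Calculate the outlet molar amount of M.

141 mol/min

For R: n = n₀ − 2ξ → 598 = 739 − 2ξ, giving ξ = 70.5 mol/min.
Outlet amounts (n = n₀ + ν ξ):
  R: 739 − 2(70.5) = 598
  Q: 1170 − 1(70.5) = 1100
  M: 0 + 2(70.5) = 141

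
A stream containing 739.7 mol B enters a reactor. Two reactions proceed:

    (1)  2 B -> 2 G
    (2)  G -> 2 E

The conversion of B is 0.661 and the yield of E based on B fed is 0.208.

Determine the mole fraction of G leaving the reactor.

0.505

Conversion of B: B consumed = 2ξ₁ = 0.661 × 739.7 → ξ₁ = 244.5 mol.
Yield of E: 2ξ₂ / 739.7 = 0.208 → ξ₂ = 76.93 mol.
Outlet amounts (n = n₀ + Σ ν·ξ):
  B: 739.7 − 2(244.5) = 250.8
  G: 0 + 2(244.5) − 1(76.93) = 412
  E: 0 + 2(76.93) = 153.9
Total out = 816.6 mol; y_G = 412 / 816.6 = 0.5045.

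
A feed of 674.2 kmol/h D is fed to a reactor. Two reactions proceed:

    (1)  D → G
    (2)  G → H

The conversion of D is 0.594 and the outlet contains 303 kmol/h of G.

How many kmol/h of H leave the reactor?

97.5 kmol/h

Conversion of D: D consumed = 1ξ₁ = 0.594 × 674.2 → ξ₁ = 400.5 kmol/h.
G balance: n_G = 0 + 1ξ₁ − 1ξ₂ = 303 → ξ₂ = (1·400.5 − 303)/1 = 97.47 kmol/h.
Outlet amounts (n = n₀ + Σ ν·ξ):
  D: 674.2 − 1(400.5) = 273.7
  G: 0 + 1(400.5) − 1(97.47) = 303
  H: 0 + 1(97.47) = 97.47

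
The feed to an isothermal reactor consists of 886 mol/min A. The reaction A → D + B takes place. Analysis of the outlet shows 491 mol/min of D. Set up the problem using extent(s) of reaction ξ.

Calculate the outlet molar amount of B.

For D: n = n₀ + 1ξ → 491 = 0 + 1ξ, giving ξ = 491 mol/min.
Outlet amounts (n = n₀ + ν ξ):
  A: 886 − 1(491) = 395
  D: 0 + 1(491) = 491
  B: 0 + 1(491) = 491

491 mol/min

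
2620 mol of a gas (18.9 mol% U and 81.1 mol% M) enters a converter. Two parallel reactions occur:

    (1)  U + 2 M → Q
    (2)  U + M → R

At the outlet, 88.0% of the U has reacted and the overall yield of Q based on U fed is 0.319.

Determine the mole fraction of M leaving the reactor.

0.756

Yield of Q: 1ξ₁ / 495.2 = 0.319 → ξ₁ = 158 mol.
Conversion of U: 1ξ₁ + 1ξ₂ = 0.88 × 495.2 = 435.8 → ξ₂ = 277.8 mol.
Outlet amounts (n = n₀ + Σ ν·ξ):
  U: 495.2 − 1(158) − 1(277.8) = 59.42
  M: 2125 − 2(158) − 1(277.8) = 1531
  Q: 0 + 1(158) = 158
  R: 0 + 1(277.8) = 277.8
Total out = 2026 mol; y_M = 1531 / 2026 = 0.7556.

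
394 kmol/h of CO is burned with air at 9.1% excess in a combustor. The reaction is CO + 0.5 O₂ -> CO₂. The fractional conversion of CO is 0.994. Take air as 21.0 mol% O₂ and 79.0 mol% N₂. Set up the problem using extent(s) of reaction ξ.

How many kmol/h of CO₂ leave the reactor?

392 kmol/h

Stoichiometric O₂ = 0.5 × 394 = 197 kmol/h; O₂ fed = 197 × 1.091 = 214.9 kmol/h.
N₂ fed = 214.9 × 79/21 = 808.5 kmol/h.
Fuel reacted = 0.994 × 394 → ξ = 391.6 kmol/h.
Outlet (n = n₀ + ν ξ):
  CO: 394 − 1(391.6) = 2.364
  O₂: 214.9 − 0.5(391.6) = 19.11
  N₂: 808.5 (inert)
  CO₂: 0 + 1(391.6) = 391.6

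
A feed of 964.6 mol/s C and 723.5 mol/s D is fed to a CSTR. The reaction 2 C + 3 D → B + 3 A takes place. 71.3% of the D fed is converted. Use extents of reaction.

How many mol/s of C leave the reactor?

D reacted = 0.713 × 723.5 = 515.9 mol/s; ν_D = −3, so ξ = 515.9/3 = 172 mol/s.
Outlet amounts (n = n₀ + ν ξ):
  C: 964.6 − 2(172) = 620.7
  D: 723.5 − 3(172) = 207.6
  B: 0 + 1(172) = 172
  A: 0 + 3(172) = 515.9

621 mol/s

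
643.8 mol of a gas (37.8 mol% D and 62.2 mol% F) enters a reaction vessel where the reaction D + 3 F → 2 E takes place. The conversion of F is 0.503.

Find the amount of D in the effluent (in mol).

176 mol

F reacted = 0.503 × 400.4 = 201.4 mol; ν_F = −3, so ξ = 201.4/3 = 67.14 mol.
Outlet amounts (n = n₀ + ν ξ):
  D: 243.4 − 1(67.14) = 176.2
  F: 400.4 − 3(67.14) = 199
  E: 0 + 2(67.14) = 134.3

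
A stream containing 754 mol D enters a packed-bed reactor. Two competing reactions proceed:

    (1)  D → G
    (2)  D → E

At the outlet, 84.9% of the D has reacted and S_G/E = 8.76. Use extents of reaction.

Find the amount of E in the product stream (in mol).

Conversion of D: D consumed = 0.849 × 754 = 640.1 mol = 1ξ₁ + 1ξ₂.
Selectivity: 1ξ₁ / (1ξ₂) = 8.76 → ξ₁ = 8.76 ξ₂.
Substitute: (1·8.76 + 1) ξ₂ = 640.1 → ξ₂ = 65.59 mol, ξ₁ = 574.6 mol.
Outlet amounts (n = n₀ + Σ ν·ξ):
  D: 754 − 1(574.6) − 1(65.59) = 113.9
  G: 0 + 1(574.6) = 574.6
  E: 0 + 1(65.59) = 65.59

65.6 mol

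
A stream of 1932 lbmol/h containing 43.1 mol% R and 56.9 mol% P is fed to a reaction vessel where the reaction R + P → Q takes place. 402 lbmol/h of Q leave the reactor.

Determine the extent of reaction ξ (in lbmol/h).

For Q: n = n₀ + 1ξ → 402 = 0 + 1ξ, giving ξ = 402 lbmol/h.
Outlet amounts (n = n₀ + ν ξ):
  R: 832.7 − 1(402) = 430.7
  P: 1099 − 1(402) = 697.3
  Q: 0 + 1(402) = 402

ξ = 402 lbmol/h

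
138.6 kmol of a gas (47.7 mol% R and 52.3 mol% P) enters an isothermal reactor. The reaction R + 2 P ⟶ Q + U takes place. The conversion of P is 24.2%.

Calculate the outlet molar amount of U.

P reacted = 0.242 × 72.49 = 17.54 kmol; ν_P = −2, so ξ = 17.54/2 = 8.771 kmol.
Outlet amounts (n = n₀ + ν ξ):
  R: 66.11 − 1(8.771) = 57.34
  P: 72.49 − 2(8.771) = 54.95
  Q: 0 + 1(8.771) = 8.771
  U: 0 + 1(8.771) = 8.771

8.77 kmol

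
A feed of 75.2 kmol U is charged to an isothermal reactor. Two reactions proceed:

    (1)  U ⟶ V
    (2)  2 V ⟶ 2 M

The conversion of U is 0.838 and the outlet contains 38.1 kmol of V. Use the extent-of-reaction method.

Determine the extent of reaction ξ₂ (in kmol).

ξ₂ = 12.5 kmol

Conversion of U: U consumed = 1ξ₁ = 0.838 × 75.2 → ξ₁ = 63.02 kmol.
V balance: n_V = 0 + 1ξ₁ − 2ξ₂ = 38.1 → ξ₂ = (1·63.02 − 38.1)/2 = 12.46 kmol.
Outlet amounts (n = n₀ + Σ ν·ξ):
  U: 75.2 − 1(63.02) = 12.18
  V: 0 + 1(63.02) − 2(12.46) = 38.1
  M: 0 + 2(12.46) = 24.92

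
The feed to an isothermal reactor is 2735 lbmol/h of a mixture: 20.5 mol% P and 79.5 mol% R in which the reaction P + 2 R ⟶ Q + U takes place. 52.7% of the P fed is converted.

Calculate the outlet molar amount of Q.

295 lbmol/h

P reacted = 0.527 × 560.7 = 295.5 lbmol/h; ν_P = −1, so ξ = 295.5/1 = 295.5 lbmol/h.
Outlet amounts (n = n₀ + ν ξ):
  P: 560.7 − 1(295.5) = 265.2
  R: 2174 − 2(295.5) = 1583
  Q: 0 + 1(295.5) = 295.5
  U: 0 + 1(295.5) = 295.5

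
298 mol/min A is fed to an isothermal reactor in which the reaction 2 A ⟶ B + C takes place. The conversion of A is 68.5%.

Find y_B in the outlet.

A reacted = 0.685 × 298 = 204.1 mol/min; ν_A = −2, so ξ = 204.1/2 = 102.1 mol/min.
Outlet amounts (n = n₀ + ν ξ):
  A: 298 − 2(102.1) = 93.87
  B: 0 + 1(102.1) = 102.1
  C: 0 + 1(102.1) = 102.1
Total out = 298 mol/min; y_B = 102.1 / 298 = 0.3425.

0.343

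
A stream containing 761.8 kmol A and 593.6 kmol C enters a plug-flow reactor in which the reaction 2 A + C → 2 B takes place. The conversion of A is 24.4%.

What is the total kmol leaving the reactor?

A reacted = 0.244 × 761.8 = 185.9 kmol; ν_A = −2, so ξ = 185.9/2 = 92.94 kmol.
Outlet amounts (n = n₀ + ν ξ):
  A: 761.8 − 2(92.94) = 575.9
  C: 593.6 − 1(92.94) = 500.7
  B: 0 + 2(92.94) = 185.9
Total out = 575.9 + 500.7 + 185.9 = 1262 kmol.

1260 kmol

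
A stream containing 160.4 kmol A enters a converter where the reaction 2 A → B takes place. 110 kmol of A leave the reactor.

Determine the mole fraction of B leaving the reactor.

For A: n = n₀ − 2ξ → 110 = 160.4 − 2ξ, giving ξ = 25.2 kmol.
Outlet amounts (n = n₀ + ν ξ):
  A: 160.4 − 2(25.2) = 110
  B: 0 + 1(25.2) = 25.2
Total out = 135.2 kmol; y_B = 25.2 / 135.2 = 0.1864.

0.186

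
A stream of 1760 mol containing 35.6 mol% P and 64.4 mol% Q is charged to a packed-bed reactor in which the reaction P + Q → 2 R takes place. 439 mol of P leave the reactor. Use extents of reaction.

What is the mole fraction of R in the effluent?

For P: n = n₀ − 1ξ → 439 = 626.6 − 1ξ, giving ξ = 187.6 mol.
Outlet amounts (n = n₀ + ν ξ):
  P: 626.6 − 1(187.6) = 439
  Q: 1133 − 1(187.6) = 945.9
  R: 0 + 2(187.6) = 375.1
Total out = 1760 mol; y_R = 375.1 / 1760 = 0.2131.

0.213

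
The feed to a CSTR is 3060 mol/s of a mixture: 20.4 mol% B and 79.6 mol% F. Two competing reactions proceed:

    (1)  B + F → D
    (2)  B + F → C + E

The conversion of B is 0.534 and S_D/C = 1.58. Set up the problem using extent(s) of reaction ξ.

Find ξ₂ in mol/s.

Conversion of B: B consumed = 0.534 × 624.2 = 333.3 mol/s = 1ξ₁ + 1ξ₂.
Selectivity: 1ξ₁ / (1ξ₂) = 1.58 → ξ₁ = 1.58 ξ₂.
Substitute: (1·1.58 + 1) ξ₂ = 333.3 → ξ₂ = 129.2 mol/s, ξ₁ = 204.1 mol/s.
Outlet amounts (n = n₀ + Σ ν·ξ):
  B: 624.2 − 1(204.1) − 1(129.2) = 290.9
  F: 2436 − 1(204.1) − 1(129.2) = 2102
  D: 0 + 1(204.1) = 204.1
  C: 0 + 1(129.2) = 129.2
  E: 0 + 1(129.2) = 129.2

ξ₂ = 129 mol/s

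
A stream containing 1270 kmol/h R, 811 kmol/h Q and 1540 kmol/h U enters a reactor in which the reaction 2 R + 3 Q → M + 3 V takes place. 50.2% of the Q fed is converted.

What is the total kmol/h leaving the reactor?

3490 kmol/h

Q reacted = 0.502 × 811 = 407.1 kmol/h; ν_Q = −3, so ξ = 407.1/3 = 135.7 kmol/h.
Outlet amounts (n = n₀ + ν ξ):
  R: 1270 − 2(135.7) = 998.6
  Q: 811 − 3(135.7) = 403.9
  M: 0 + 1(135.7) = 135.7
  V: 0 + 3(135.7) = 407.1
  U: 1540 (inert)
Total out = 998.6 + 403.9 + 135.7 + 407.1 + 1540 = 3485 kmol/h.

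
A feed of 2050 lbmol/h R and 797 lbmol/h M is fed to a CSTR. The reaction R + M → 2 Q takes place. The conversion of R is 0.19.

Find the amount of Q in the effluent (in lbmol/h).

R reacted = 0.19 × 2050 = 389.5 lbmol/h; ν_R = −1, so ξ = 389.5/1 = 389.5 lbmol/h.
Outlet amounts (n = n₀ + ν ξ):
  R: 2050 − 1(389.5) = 1660
  M: 797 − 1(389.5) = 407.5
  Q: 0 + 2(389.5) = 779

779 lbmol/h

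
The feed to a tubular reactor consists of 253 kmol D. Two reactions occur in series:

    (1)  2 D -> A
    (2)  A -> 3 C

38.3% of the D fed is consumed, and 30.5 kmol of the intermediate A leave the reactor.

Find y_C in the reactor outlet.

Conversion of D: D consumed = 2ξ₁ = 0.383 × 253 → ξ₁ = 48.45 kmol.
A balance: n_A = 0 + 1ξ₁ − 1ξ₂ = 30.5 → ξ₂ = (1·48.45 − 30.5)/1 = 17.95 kmol.
Outlet amounts (n = n₀ + Σ ν·ξ):
  D: 253 − 2(48.45) = 156.1
  A: 0 + 1(48.45) − 1(17.95) = 30.5
  C: 0 + 3(17.95) = 53.85
Total out = 240.4 kmol; y_C = 53.85 / 240.4 = 0.2239.

0.224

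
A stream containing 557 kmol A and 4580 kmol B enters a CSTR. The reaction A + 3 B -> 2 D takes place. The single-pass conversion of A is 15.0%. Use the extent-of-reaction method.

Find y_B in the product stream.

0.871

A reacted = 0.15 × 557 = 83.55 kmol; ν_A = −1, so ξ = 83.55/1 = 83.55 kmol.
Outlet amounts (n = n₀ + ν ξ):
  A: 557 − 1(83.55) = 473.4
  B: 4580 − 3(83.55) = 4329
  D: 0 + 2(83.55) = 167.1
Total out = 4970 kmol; y_B = 4329 / 4970 = 0.8711.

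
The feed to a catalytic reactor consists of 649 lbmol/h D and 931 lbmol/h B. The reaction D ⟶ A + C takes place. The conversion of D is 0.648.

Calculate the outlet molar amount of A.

D reacted = 0.648 × 649 = 420.6 lbmol/h; ν_D = −1, so ξ = 420.6/1 = 420.6 lbmol/h.
Outlet amounts (n = n₀ + ν ξ):
  D: 649 − 1(420.6) = 228.4
  A: 0 + 1(420.6) = 420.6
  C: 0 + 1(420.6) = 420.6
  B: 931 (inert)

421 lbmol/h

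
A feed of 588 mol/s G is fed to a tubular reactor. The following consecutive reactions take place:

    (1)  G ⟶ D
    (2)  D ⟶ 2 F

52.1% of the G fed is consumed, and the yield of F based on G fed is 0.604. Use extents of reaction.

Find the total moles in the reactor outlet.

766 mol/s

Conversion of G: G consumed = 1ξ₁ = 0.521 × 588 → ξ₁ = 306.3 mol/s.
Yield of F: 2ξ₂ / 588 = 0.604 → ξ₂ = 177.6 mol/s.
Outlet amounts (n = n₀ + Σ ν·ξ):
  G: 588 − 1(306.3) = 281.7
  D: 0 + 1(306.3) − 1(177.6) = 128.8
  F: 0 + 2(177.6) = 355.2
Total out = 281.7 + 128.8 + 355.2 = 765.6 mol/s.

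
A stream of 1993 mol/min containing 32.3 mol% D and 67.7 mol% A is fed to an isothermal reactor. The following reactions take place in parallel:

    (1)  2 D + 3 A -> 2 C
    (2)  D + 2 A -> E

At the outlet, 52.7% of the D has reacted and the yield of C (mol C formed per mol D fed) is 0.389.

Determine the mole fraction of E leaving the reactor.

Yield of C: 2ξ₁ / 643.7 = 0.389 → ξ₁ = 125.2 mol/min.
Conversion of D: 2ξ₁ + 1ξ₂ = 0.527 × 643.7 = 339.3 → ξ₂ = 88.84 mol/min.
Outlet amounts (n = n₀ + Σ ν·ξ):
  D: 643.7 − 2(125.2) − 1(88.84) = 304.5
  A: 1349 − 3(125.2) − 2(88.84) = 796
  C: 0 + 2(125.2) = 250.4
  E: 0 + 1(88.84) = 88.84
Total out = 1440 mol/min; y_E = 88.84 / 1440 = 0.0617.

0.0617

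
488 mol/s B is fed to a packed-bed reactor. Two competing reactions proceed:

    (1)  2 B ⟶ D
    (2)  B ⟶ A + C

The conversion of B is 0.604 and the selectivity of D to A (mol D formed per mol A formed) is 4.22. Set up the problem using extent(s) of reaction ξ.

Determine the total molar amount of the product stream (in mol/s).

387 mol/s

Conversion of B: B consumed = 0.604 × 488 = 294.8 mol/s = 2ξ₁ + 1ξ₂.
Selectivity: 1ξ₁ / (1ξ₂) = 4.22 → ξ₁ = 4.22 ξ₂.
Substitute: (2·4.22 + 1) ξ₂ = 294.8 → ξ₂ = 31.22 mol/s, ξ₁ = 131.8 mol/s.
Outlet amounts (n = n₀ + Σ ν·ξ):
  B: 488 − 2(131.8) − 1(31.22) = 193.2
  D: 0 + 1(131.8) = 131.8
  A: 0 + 1(31.22) = 31.22
  C: 0 + 1(31.22) = 31.22
Total out = 193.2 + 131.8 + 31.22 + 31.22 = 387.5 mol/s.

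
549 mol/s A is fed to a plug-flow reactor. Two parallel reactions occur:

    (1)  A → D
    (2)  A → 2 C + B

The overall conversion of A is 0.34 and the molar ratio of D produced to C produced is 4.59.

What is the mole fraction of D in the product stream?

0.287

Conversion of A: A consumed = 0.34 × 549 = 186.7 mol/s = 1ξ₁ + 1ξ₂.
Selectivity: 1ξ₁ / (2ξ₂) = 4.59 → ξ₁ = 9.18 ξ₂.
Substitute: (1·9.18 + 1) ξ₂ = 186.7 → ξ₂ = 18.34 mol/s, ξ₁ = 168.3 mol/s.
Outlet amounts (n = n₀ + Σ ν·ξ):
  A: 549 − 1(168.3) − 1(18.34) = 362.3
  D: 0 + 1(168.3) = 168.3
  C: 0 + 2(18.34) = 36.67
  B: 0 + 1(18.34) = 18.34
Total out = 585.7 mol/s; y_D = 168.3 / 585.7 = 0.2874.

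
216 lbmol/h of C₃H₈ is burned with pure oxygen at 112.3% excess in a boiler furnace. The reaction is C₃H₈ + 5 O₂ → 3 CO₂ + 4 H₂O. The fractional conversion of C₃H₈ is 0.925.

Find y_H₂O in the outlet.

Stoichiometric O₂ = 5 × 216 = 1080 lbmol/h; O₂ fed = 1080 × 2.123 = 2293 lbmol/h.
Fuel reacted = 0.925 × 216 → ξ = 199.8 lbmol/h.
Outlet (n = n₀ + ν ξ):
  C₃H₈: 216 − 1(199.8) = 16.2
  O₂: 2293 − 5(199.8) = 1294
  CO₂: 0 + 3(199.8) = 599.4
  H₂O: 0 + 4(199.8) = 799.2
Total out = 2709 lbmol/h; y_H₂O = 799.2 / 2709 = 0.2951.

0.295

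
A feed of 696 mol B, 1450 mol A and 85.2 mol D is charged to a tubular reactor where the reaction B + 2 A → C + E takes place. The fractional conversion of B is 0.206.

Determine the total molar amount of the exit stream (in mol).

B reacted = 0.206 × 696 = 143.4 mol; ν_B = −1, so ξ = 143.4/1 = 143.4 mol.
Outlet amounts (n = n₀ + ν ξ):
  B: 696 − 1(143.4) = 552.6
  A: 1450 − 2(143.4) = 1163
  C: 0 + 1(143.4) = 143.4
  E: 0 + 1(143.4) = 143.4
  D: 85.2 (inert)
Total out = 552.6 + 1163 + 143.4 + 143.4 + 85.2 = 2088 mol.

2090 mol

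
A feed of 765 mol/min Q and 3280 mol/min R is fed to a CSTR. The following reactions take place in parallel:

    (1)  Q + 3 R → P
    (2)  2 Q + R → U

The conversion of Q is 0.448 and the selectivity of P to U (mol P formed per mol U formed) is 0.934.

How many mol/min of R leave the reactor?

Conversion of Q: Q consumed = 0.448 × 765 = 342.7 mol/min = 1ξ₁ + 2ξ₂.
Selectivity: 1ξ₁ / (1ξ₂) = 0.934 → ξ₁ = 0.934 ξ₂.
Substitute: (1·0.934 + 2) ξ₂ = 342.7 → ξ₂ = 116.8 mol/min, ξ₁ = 109.1 mol/min.
Outlet amounts (n = n₀ + Σ ν·ξ):
  Q: 765 − 1(109.1) − 2(116.8) = 422.3
  R: 3280 − 3(109.1) − 1(116.8) = 2836
  P: 0 + 1(109.1) = 109.1
  U: 0 + 1(116.8) = 116.8

2840 mol/min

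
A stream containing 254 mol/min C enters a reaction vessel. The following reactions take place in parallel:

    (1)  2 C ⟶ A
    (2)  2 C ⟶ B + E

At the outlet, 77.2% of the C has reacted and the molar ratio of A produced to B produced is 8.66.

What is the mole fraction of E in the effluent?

Conversion of C: C consumed = 0.772 × 254 = 196.1 mol/min = 2ξ₁ + 2ξ₂.
Selectivity: 1ξ₁ / (1ξ₂) = 8.66 → ξ₁ = 8.66 ξ₂.
Substitute: (2·8.66 + 2) ξ₂ = 196.1 → ξ₂ = 10.15 mol/min, ξ₁ = 87.89 mol/min.
Outlet amounts (n = n₀ + Σ ν·ξ):
  C: 254 − 2(87.89) − 2(10.15) = 57.91
  A: 0 + 1(87.89) = 87.89
  B: 0 + 1(10.15) = 10.15
  E: 0 + 1(10.15) = 10.15
Total out = 166.1 mol/min; y_E = 10.15 / 166.1 = 0.0611.

0.0611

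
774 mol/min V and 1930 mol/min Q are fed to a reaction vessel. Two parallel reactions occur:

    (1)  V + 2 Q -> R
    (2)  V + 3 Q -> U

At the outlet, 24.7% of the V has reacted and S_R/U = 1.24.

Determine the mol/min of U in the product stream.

85.3 mol/min

Conversion of V: V consumed = 0.247 × 774 = 191.2 mol/min = 1ξ₁ + 1ξ₂.
Selectivity: 1ξ₁ / (1ξ₂) = 1.24 → ξ₁ = 1.24 ξ₂.
Substitute: (1·1.24 + 1) ξ₂ = 191.2 → ξ₂ = 85.35 mol/min, ξ₁ = 105.8 mol/min.
Outlet amounts (n = n₀ + Σ ν·ξ):
  V: 774 − 1(105.8) − 1(85.35) = 582.8
  Q: 1930 − 2(105.8) − 3(85.35) = 1462
  R: 0 + 1(105.8) = 105.8
  U: 0 + 1(85.35) = 85.35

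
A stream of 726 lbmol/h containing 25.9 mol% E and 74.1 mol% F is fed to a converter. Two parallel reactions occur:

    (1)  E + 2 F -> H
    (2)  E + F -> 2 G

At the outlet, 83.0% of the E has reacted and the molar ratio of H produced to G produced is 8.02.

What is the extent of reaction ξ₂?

ξ₂ = 9.16 lbmol/h

Conversion of E: E consumed = 0.83 × 188 = 156.1 lbmol/h = 1ξ₁ + 1ξ₂.
Selectivity: 1ξ₁ / (2ξ₂) = 8.02 → ξ₁ = 16.04 ξ₂.
Substitute: (1·16.04 + 1) ξ₂ = 156.1 → ξ₂ = 9.159 lbmol/h, ξ₁ = 146.9 lbmol/h.
Outlet amounts (n = n₀ + Σ ν·ξ):
  E: 188 − 1(146.9) − 1(9.159) = 31.97
  F: 538 − 2(146.9) − 1(9.159) = 235
  H: 0 + 1(146.9) = 146.9
  G: 0 + 2(9.159) = 18.32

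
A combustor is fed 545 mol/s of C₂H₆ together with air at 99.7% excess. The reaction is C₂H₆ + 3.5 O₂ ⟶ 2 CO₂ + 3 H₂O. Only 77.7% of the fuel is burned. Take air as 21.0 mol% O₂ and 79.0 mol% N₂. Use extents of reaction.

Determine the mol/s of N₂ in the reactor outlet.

14300 mol/s

Stoichiometric O₂ = 3.5 × 545 = 1908 mol/s; O₂ fed = 1908 × 1.997 = 3809 mol/s.
N₂ fed = 3809 × 79/21 = 14330 mol/s.
Fuel reacted = 0.777 × 545 → ξ = 423.5 mol/s.
Outlet (n = n₀ + ν ξ):
  C₂H₆: 545 − 1(423.5) = 121.5
  O₂: 3809 − 3.5(423.5) = 2327
  N₂: 14330 (inert)
  CO₂: 0 + 2(423.5) = 846.9
  H₂O: 0 + 3(423.5) = 1270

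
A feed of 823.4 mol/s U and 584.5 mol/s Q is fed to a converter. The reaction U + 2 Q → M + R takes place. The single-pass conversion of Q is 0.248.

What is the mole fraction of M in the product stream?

Q reacted = 0.248 × 584.5 = 145 mol/s; ν_Q = −2, so ξ = 145/2 = 72.48 mol/s.
Outlet amounts (n = n₀ + ν ξ):
  U: 823.4 − 1(72.48) = 750.9
  Q: 584.5 − 2(72.48) = 439.5
  M: 0 + 1(72.48) = 72.48
  R: 0 + 1(72.48) = 72.48
Total out = 1335 mol/s; y_M = 72.48 / 1335 = 0.05427.

0.0543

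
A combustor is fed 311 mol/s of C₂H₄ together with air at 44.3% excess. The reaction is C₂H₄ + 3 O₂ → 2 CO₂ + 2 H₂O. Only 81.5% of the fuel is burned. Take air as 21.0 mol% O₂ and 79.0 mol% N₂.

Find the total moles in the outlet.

6720 mol/s

Stoichiometric O₂ = 3 × 311 = 933 mol/s; O₂ fed = 933 × 1.443 = 1346 mol/s.
N₂ fed = 1346 × 79/21 = 5065 mol/s.
Fuel reacted = 0.815 × 311 → ξ = 253.5 mol/s.
Outlet (n = n₀ + ν ξ):
  C₂H₄: 311 − 1(253.5) = 57.54
  O₂: 1346 − 3(253.5) = 585.9
  N₂: 5065 (inert)
  CO₂: 0 + 2(253.5) = 506.9
  H₂O: 0 + 2(253.5) = 506.9
Total out = 57.54 + 585.9 + 5065 + 506.9 + 506.9 = 6722 mol/s.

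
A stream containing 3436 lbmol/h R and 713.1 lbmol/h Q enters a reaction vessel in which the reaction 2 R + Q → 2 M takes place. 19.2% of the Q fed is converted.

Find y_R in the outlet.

0.788

Q reacted = 0.192 × 713.1 = 136.9 lbmol/h; ν_Q = −1, so ξ = 136.9/1 = 136.9 lbmol/h.
Outlet amounts (n = n₀ + ν ξ):
  R: 3436 − 2(136.9) = 3162
  Q: 713.1 − 1(136.9) = 576.2
  M: 0 + 2(136.9) = 273.8
Total out = 4012 lbmol/h; y_R = 3162 / 4012 = 0.7881.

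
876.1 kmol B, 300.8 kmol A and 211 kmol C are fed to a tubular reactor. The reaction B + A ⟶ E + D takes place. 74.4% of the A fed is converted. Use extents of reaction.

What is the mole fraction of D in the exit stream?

A reacted = 0.744 × 300.8 = 223.8 kmol; ν_A = −1, so ξ = 223.8/1 = 223.8 kmol.
Outlet amounts (n = n₀ + ν ξ):
  B: 876.1 − 1(223.8) = 652.3
  A: 300.8 − 1(223.8) = 77
  E: 0 + 1(223.8) = 223.8
  D: 0 + 1(223.8) = 223.8
  C: 211 (inert)
Total out = 1388 kmol; y_D = 223.8 / 1388 = 0.1612.

0.161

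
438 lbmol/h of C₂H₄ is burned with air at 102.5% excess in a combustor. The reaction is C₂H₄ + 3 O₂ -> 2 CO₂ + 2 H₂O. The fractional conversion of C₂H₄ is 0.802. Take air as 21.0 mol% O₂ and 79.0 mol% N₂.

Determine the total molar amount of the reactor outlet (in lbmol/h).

13100 lbmol/h

Stoichiometric O₂ = 3 × 438 = 1314 lbmol/h; O₂ fed = 1314 × 2.025 = 2661 lbmol/h.
N₂ fed = 2661 × 79/21 = 10010 lbmol/h.
Fuel reacted = 0.802 × 438 → ξ = 351.3 lbmol/h.
Outlet (n = n₀ + ν ξ):
  C₂H₄: 438 − 1(351.3) = 86.72
  O₂: 2661 − 3(351.3) = 1607
  N₂: 10010 (inert)
  CO₂: 0 + 2(351.3) = 702.6
  H₂O: 0 + 2(351.3) = 702.6
Total out = 86.72 + 1607 + 10010 + 702.6 + 702.6 = 13110 lbmol/h.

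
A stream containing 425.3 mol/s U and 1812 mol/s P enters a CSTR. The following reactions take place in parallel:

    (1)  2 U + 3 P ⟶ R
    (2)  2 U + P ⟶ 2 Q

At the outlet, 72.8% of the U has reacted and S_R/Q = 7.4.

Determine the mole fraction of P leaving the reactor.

0.83

Conversion of U: U consumed = 0.728 × 425.3 = 309.6 mol/s = 2ξ₁ + 2ξ₂.
Selectivity: 1ξ₁ / (2ξ₂) = 7.4 → ξ₁ = 14.8 ξ₂.
Substitute: (2·14.8 + 2) ξ₂ = 309.6 → ξ₂ = 9.798 mol/s, ξ₁ = 145 mol/s.
Outlet amounts (n = n₀ + Σ ν·ξ):
  U: 425.3 − 2(145) − 2(9.798) = 115.7
  P: 1812 − 3(145) − 1(9.798) = 1367
  R: 0 + 1(145) = 145
  Q: 0 + 2(9.798) = 19.6
Total out = 1647 mol/s; y_P = 1367 / 1647 = 0.8299.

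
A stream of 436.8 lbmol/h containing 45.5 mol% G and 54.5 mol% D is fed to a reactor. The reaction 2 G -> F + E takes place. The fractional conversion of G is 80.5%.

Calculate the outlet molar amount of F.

80 lbmol/h

G reacted = 0.805 × 198.7 = 160 lbmol/h; ν_G = −2, so ξ = 160/2 = 79.99 lbmol/h.
Outlet amounts (n = n₀ + ν ξ):
  G: 198.7 − 2(79.99) = 38.76
  F: 0 + 1(79.99) = 79.99
  E: 0 + 1(79.99) = 79.99
  D: 238.1 (inert)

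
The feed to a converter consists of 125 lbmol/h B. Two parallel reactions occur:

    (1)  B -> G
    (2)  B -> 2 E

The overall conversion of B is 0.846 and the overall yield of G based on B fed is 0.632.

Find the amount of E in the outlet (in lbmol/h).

53.5 lbmol/h

Yield of G: 1ξ₁ / 125 = 0.632 → ξ₁ = 79 lbmol/h.
Conversion of B: 1ξ₁ + 1ξ₂ = 0.846 × 125 = 105.8 → ξ₂ = 26.75 lbmol/h.
Outlet amounts (n = n₀ + Σ ν·ξ):
  B: 125 − 1(79) − 1(26.75) = 19.25
  G: 0 + 1(79) = 79
  E: 0 + 2(26.75) = 53.5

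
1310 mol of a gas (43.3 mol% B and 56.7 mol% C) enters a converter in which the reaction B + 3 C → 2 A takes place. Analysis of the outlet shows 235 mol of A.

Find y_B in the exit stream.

For A: n = n₀ + 2ξ → 235 = 0 + 2ξ, giving ξ = 117.5 mol.
Outlet amounts (n = n₀ + ν ξ):
  B: 567.2 − 1(117.5) = 449.7
  C: 742.8 − 3(117.5) = 390.3
  A: 0 + 2(117.5) = 235
Total out = 1075 mol; y_B = 449.7 / 1075 = 0.4184.

0.418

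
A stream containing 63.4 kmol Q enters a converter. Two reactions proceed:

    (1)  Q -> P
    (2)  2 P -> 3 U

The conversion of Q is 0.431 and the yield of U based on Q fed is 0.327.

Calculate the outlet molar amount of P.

Conversion of Q: Q consumed = 1ξ₁ = 0.431 × 63.4 → ξ₁ = 27.33 kmol.
Yield of U: 3ξ₂ / 63.4 = 0.327 → ξ₂ = 6.911 kmol.
Outlet amounts (n = n₀ + Σ ν·ξ):
  Q: 63.4 − 1(27.33) = 36.07
  P: 0 + 1(27.33) − 2(6.911) = 13.5
  U: 0 + 3(6.911) = 20.73

13.5 kmol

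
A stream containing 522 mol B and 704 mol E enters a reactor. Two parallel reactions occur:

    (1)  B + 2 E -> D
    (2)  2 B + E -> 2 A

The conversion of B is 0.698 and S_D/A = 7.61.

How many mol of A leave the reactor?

Conversion of B: B consumed = 0.698 × 522 = 364.4 mol = 1ξ₁ + 2ξ₂.
Selectivity: 1ξ₁ / (2ξ₂) = 7.61 → ξ₁ = 15.22 ξ₂.
Substitute: (1·15.22 + 2) ξ₂ = 364.4 → ξ₂ = 21.16 mol, ξ₁ = 322 mol.
Outlet amounts (n = n₀ + Σ ν·ξ):
  B: 522 − 1(322) − 2(21.16) = 157.6
  E: 704 − 2(322) − 1(21.16) = 38.76
  D: 0 + 1(322) = 322
  A: 0 + 2(21.16) = 42.32

42.3 mol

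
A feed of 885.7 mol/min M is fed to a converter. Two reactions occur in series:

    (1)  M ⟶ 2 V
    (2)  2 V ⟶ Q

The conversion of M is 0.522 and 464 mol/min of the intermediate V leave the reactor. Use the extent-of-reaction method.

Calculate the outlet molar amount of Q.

Conversion of M: M consumed = 1ξ₁ = 0.522 × 885.7 → ξ₁ = 462.3 mol/min.
V balance: n_V = 0 + 2ξ₁ − 2ξ₂ = 464 → ξ₂ = (2·462.3 − 464)/2 = 230.3 mol/min.
Outlet amounts (n = n₀ + Σ ν·ξ):
  M: 885.7 − 1(462.3) = 423.4
  V: 0 + 2(462.3) − 2(230.3) = 464
  Q: 0 + 1(230.3) = 230.3

230 mol/min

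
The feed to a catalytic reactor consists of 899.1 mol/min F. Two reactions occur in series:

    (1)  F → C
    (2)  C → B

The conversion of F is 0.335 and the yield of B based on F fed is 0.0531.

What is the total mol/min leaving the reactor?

899 mol/min

Conversion of F: F consumed = 1ξ₁ = 0.335 × 899.1 → ξ₁ = 301.2 mol/min.
Yield of B: 1ξ₂ / 899.1 = 0.0531 → ξ₂ = 47.74 mol/min.
Outlet amounts (n = n₀ + Σ ν·ξ):
  F: 899.1 − 1(301.2) = 597.9
  C: 0 + 1(301.2) − 1(47.74) = 253.5
  B: 0 + 1(47.74) = 47.74
Total out = 597.9 + 253.5 + 47.74 = 899.1 mol/min.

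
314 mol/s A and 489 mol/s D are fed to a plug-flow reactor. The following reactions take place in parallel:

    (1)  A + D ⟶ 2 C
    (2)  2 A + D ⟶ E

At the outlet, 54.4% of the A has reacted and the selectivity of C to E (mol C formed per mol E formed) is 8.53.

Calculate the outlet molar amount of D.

345 mol/s

Conversion of A: A consumed = 0.544 × 314 = 170.8 mol/s = 1ξ₁ + 2ξ₂.
Selectivity: 2ξ₁ / (1ξ₂) = 8.53 → ξ₁ = 4.265 ξ₂.
Substitute: (1·4.265 + 2) ξ₂ = 170.8 → ξ₂ = 27.27 mol/s, ξ₁ = 116.3 mol/s.
Outlet amounts (n = n₀ + Σ ν·ξ):
  A: 314 − 1(116.3) − 2(27.27) = 143.2
  D: 489 − 1(116.3) − 1(27.27) = 345.4
  C: 0 + 2(116.3) = 232.6
  E: 0 + 1(27.27) = 27.27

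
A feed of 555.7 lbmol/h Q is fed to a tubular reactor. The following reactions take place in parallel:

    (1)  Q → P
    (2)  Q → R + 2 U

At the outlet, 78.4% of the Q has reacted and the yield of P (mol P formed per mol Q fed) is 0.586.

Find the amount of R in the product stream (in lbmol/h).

Yield of P: 1ξ₁ / 555.7 = 0.586 → ξ₁ = 325.6 lbmol/h.
Conversion of Q: 1ξ₁ + 1ξ₂ = 0.784 × 555.7 = 435.7 → ξ₂ = 110 lbmol/h.
Outlet amounts (n = n₀ + Σ ν·ξ):
  Q: 555.7 − 1(325.6) − 1(110) = 120
  P: 0 + 1(325.6) = 325.6
  R: 0 + 1(110) = 110
  U: 0 + 2(110) = 220.1

110 lbmol/h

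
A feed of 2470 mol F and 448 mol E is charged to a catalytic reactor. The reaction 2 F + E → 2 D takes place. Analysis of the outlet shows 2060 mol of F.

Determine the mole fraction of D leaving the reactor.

For F: n = n₀ − 2ξ → 2060 = 2470 − 2ξ, giving ξ = 205 mol.
Outlet amounts (n = n₀ + ν ξ):
  F: 2470 − 2(205) = 2060
  E: 448 − 1(205) = 243
  D: 0 + 2(205) = 410
Total out = 2713 mol; y_D = 410 / 2713 = 0.1511.

0.151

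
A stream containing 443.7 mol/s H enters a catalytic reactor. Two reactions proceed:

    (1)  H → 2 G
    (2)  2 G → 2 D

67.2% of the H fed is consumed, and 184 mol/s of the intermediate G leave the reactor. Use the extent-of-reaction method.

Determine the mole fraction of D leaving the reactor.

Conversion of H: H consumed = 1ξ₁ = 0.672 × 443.7 → ξ₁ = 298.2 mol/s.
G balance: n_G = 0 + 2ξ₁ − 2ξ₂ = 184 → ξ₂ = (2·298.2 − 184)/2 = 206.2 mol/s.
Outlet amounts (n = n₀ + Σ ν·ξ):
  H: 443.7 − 1(298.2) = 145.5
  G: 0 + 2(298.2) − 2(206.2) = 184
  D: 0 + 2(206.2) = 412.3
Total out = 741.9 mol/s; y_D = 412.3 / 741.9 = 0.5558.

0.556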